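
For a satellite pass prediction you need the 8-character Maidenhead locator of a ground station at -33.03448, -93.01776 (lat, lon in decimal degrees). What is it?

EF36lx71

Add 180° to longitude and 90° to latitude: 86.98224, 56.96552.
Field: lon ⌊86.98224/20⌋ = 4 → E; lat ⌊56.96552/10⌋ = 5 → F.
Square: lon ⌊6.98224/2⌋ = 3; lat ⌊6.96552/1⌋ = 6.
Subsquare: lon ⌊0.98224/0.0833333⌋ = 11 → l; lat ⌊0.96552/0.0416667⌋ = 23 → x.
Extended square: lon ⌊0.06557/0.00833333⌋ = 7; lat ⌊0.00719/0.00416667⌋ = 1.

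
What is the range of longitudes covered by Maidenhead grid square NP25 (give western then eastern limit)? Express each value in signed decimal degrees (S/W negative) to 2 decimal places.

Field N=13, P=15: +13·20° lon, +15·10° lat → SW at lon 80°, lat 60°.
Square 2, 5: +2·2° lon, +5·1° lat → SW at lon 84°, lat 65°.
Cell spans 2° lon × 1° lat.
west 84.00, east 86.00.

84.00, 86.00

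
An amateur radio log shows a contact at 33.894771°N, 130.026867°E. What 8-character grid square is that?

PM53av34

Offset from 180°W / 90°S: lon 310.02687°, lat 123.89477°.
Field: lon ⌊310.02687/20⌋ = 15 → P; lat ⌊123.89477/10⌋ = 12 → M.
Square: lon ⌊10.02687/2⌋ = 5; lat ⌊3.89477/1⌋ = 3.
Subsquare: lon ⌊0.02687/0.0833333⌋ = 0 → a; lat ⌊0.89477/0.0416667⌋ = 21 → v.
Extended square: lon ⌊0.02687/0.00833333⌋ = 3; lat ⌊0.01977/0.00416667⌋ = 4.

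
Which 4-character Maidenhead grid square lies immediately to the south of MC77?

Latitude square 7; −1 → 6.
The longitude characters are unchanged.

MC76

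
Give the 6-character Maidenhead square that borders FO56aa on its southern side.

FO55ax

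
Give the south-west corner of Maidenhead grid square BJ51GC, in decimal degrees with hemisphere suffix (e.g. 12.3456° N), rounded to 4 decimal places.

1.0833° N, 149.5000° W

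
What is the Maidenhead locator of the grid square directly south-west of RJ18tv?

RJ18su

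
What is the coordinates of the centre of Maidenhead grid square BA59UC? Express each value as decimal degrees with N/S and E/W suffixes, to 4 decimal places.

80.8958° S, 148.2917° W

Field B=1, A=0: +1·20° lon, +0·10° lat → SW at lon -160°, lat -90°.
Square 5, 9: +5·2° lon, +9·1° lat → SW at lon -150°, lat -81°.
Subsquare u=20, c=2: +20·0.0833333° lon, +2·0.0416667° lat → SW at lon -148.333°, lat -80.9167°.
Cell spans 0.0833333° lon × 0.0416667° lat. Centre is SW corner plus half of each.
latitude 80.8958° S, longitude 148.2917° W.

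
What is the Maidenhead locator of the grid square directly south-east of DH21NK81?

DH21nk90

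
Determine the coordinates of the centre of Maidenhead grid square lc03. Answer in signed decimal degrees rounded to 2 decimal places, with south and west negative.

Field L=11, C=2: +11·20° lon, +2·10° lat → SW at lon 40°, lat -70°.
Square 0, 3: +0·2° lon, +3·1° lat → SW at lon 40°, lat -67°.
Cell spans 2° lon × 1° lat. Centre is SW corner plus half of each.
latitude -66.50, longitude 41.00.

-66.50, 41.00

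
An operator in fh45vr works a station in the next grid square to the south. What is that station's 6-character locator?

Latitude subsquare r = 17; −1 → 16 = q.
The longitude characters are unchanged.

FH45vq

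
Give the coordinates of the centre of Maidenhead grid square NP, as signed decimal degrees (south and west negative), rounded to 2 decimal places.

65.00, 90.00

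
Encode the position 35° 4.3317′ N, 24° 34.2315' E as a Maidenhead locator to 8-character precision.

Offset from 180°W / 90°S: lon 204.57053°, lat 125.07219°.
Field: 204.57053/20 → 10 → K, 125.07219/10 → 12 → M; chars KM.
Square: 4.57053/2 → 2, 5.07219/1 → 5; chars 25.
Subsquare: 0.57053/0.0833333 → 6 → g, 0.07219/0.0416667 → 1 → b; chars gb.
Extended square: 0.07053/0.00833333 → 8, 0.03053/0.00416667 → 7; chars 87.

KM25gb87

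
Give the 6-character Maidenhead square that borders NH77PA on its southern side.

NH76px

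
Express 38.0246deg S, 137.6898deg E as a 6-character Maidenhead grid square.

PF81ux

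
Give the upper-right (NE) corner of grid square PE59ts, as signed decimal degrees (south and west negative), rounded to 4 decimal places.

-40.2083, 131.6667

Field P=15, E=4: +15·20° lon, +4·10° lat → SW at lon 120°, lat -50°.
Square 5, 9: +5·2° lon, +9·1° lat → SW at lon 130°, lat -41°.
Subsquare t=19, s=18: +19·0.0833333° lon, +18·0.0416667° lat → SW at lon 131.583°, lat -40.25°.
Cell spans 0.0833333° lon × 0.0416667° lat. NE corner is SW corner plus one full cell.
latitude -40.2083, longitude 131.6667.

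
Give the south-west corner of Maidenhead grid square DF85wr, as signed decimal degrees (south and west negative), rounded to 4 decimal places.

-34.2917, -102.1667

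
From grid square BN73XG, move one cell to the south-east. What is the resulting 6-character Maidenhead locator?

BN83af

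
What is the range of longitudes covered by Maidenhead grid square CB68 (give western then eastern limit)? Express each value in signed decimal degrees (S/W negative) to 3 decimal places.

-128.000, -126.000

Field C=2, B=1: +2·20° lon, +1·10° lat → SW at lon -140°, lat -80°.
Square 6, 8: +6·2° lon, +8·1° lat → SW at lon -128°, lat -72°.
Cell spans 2° lon × 1° lat.
west -128.000, east -126.000.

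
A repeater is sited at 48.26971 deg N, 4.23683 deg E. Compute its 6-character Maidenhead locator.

JN28cg

Offset from 180°W / 90°S: lon 184.2368°, lat 138.2697°.
Field (20°×10°, letters A–R): lon ⌊184.2368/20⌋ = 9 → J; lat ⌊138.2697/10⌋ = 13 → N.
Square (2°×1°, digits 0–9): lon ⌊4.2368/2⌋ = 2; lat ⌊8.2697/1⌋ = 8.
Subsquare (5′×2.5′, letters a–x): lon ⌊0.2368/0.0833333⌋ = 2 → c; lat ⌊0.2697/0.0416667⌋ = 6 → g.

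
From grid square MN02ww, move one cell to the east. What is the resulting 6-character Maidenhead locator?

MN02xw

Longitude subsquare w = 22; +1 → 23 = x.
The latitude characters are unchanged.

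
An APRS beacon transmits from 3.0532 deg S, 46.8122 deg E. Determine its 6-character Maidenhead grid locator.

LI36jw

Add 180° to longitude and 90° to latitude: 226.8122, 86.9468.
Field: lon ⌊226.8122/20⌋ = 11 → L; lat ⌊86.9468/10⌋ = 8 → I.
Square: lon ⌊6.8122/2⌋ = 3; lat ⌊6.9468/1⌋ = 6.
Subsquare: lon ⌊0.8122/0.0833333⌋ = 9 → j; lat ⌊0.9468/0.0416667⌋ = 22 → w.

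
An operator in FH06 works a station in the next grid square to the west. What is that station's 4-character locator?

EH96

Longitude square 0; −1 → -1, wraps to 9, carry into field.
Longitude field F = 5; −1 → 4 = E.
The latitude characters are unchanged.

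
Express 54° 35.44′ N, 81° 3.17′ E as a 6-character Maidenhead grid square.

Shift to the Maidenhead origin (180°W, 90°S): lon 261.0528, lat 144.5907.
Field: 261.0528/20 → 13 → N, 144.5907/10 → 14 → O; chars NO.
Square: 1.0528/2 → 0, 4.5907/1 → 4; chars 04.
Subsquare: 1.0528/0.0833333 → 12 → m, 0.5907/0.0416667 → 14 → o; chars mo.

NO04mo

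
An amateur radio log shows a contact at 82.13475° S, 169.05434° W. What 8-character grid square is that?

Offset from 180°W / 90°S: lon 10.94566°, lat 7.86525°.
Field (20°×10°, letters A–R): 10.94566/20 → 0 → A, 7.86525/10 → 0 → A; chars AA.
Square (2°×1°, digits 0–9): 10.94566/2 → 5, 7.86525/1 → 7; chars 57.
Subsquare (5′×2.5′, letters a–x): 0.94566/0.0833333 → 11 → l, 0.86525/0.0416667 → 20 → u; chars lu.
Extended square (30″×15″, digits 0–9): 0.02899/0.00833333 → 3, 0.03192/0.00416667 → 7; chars 37.

AA57lu37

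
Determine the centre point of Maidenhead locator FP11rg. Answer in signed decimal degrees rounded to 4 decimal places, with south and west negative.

61.2708, -76.5417

Field F=5, P=15: +5·20° lon, +15·10° lat → SW at lon -80°, lat 60°.
Square 1, 1: +1·2° lon, +1·1° lat → SW at lon -78°, lat 61°.
Subsquare r=17, g=6: +17·0.0833333° lon, +6·0.0416667° lat → SW at lon -76.5833°, lat 61.25°.
Cell spans 0.0833333° lon × 0.0416667° lat. Centre is SW corner plus half of each.
latitude 61.2708, longitude -76.5417.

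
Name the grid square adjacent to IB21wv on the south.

Latitude subsquare v = 21; −1 → 20 = u.
The longitude characters are unchanged.

IB21wu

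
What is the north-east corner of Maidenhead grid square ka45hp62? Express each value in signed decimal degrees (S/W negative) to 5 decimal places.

-84.36250, 28.64167

Field K=10, A=0: +10·20° lon, +0·10° lat → SW at lon 20°, lat -90°.
Square 4, 5: +4·2° lon, +5·1° lat → SW at lon 28°, lat -85°.
Subsquare h=7, p=15: +7·0.0833333° lon, +15·0.0416667° lat → SW at lon 28.5833°, lat -84.375°.
Extended square 6, 2: +6·0.00833333° lon, +2·0.00416667° lat → SW at lon 28.6333°, lat -84.3667°.
Cell spans 0.00833333° lon × 0.00416667° lat. NE corner is SW corner plus one full cell.
latitude -84.36250, longitude 28.64167.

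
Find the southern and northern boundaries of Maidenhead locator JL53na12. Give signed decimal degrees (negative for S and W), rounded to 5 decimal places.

Field J=9, L=11: +9·20° lon, +11·10° lat → SW at lon 0°, lat 20°.
Square 5, 3: +5·2° lon, +3·1° lat → SW at lon 10°, lat 23°.
Subsquare n=13, a=0: +13·0.0833333° lon, +0·0.0416667° lat → SW at lon 11.0833°, lat 23°.
Extended square 1, 2: +1·0.00833333° lon, +2·0.00416667° lat → SW at lon 11.0917°, lat 23.0083°.
Cell spans 0.00833333° lon × 0.00416667° lat.
south 23.00833, north 23.01250.

23.00833, 23.01250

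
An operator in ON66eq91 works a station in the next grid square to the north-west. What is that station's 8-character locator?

Longitude extended square 9; −1 → 8.
Latitude extended square 1; +1 → 2.

ON66eq82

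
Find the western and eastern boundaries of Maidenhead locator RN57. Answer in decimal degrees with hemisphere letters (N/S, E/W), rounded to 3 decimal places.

170.000° E, 172.000° E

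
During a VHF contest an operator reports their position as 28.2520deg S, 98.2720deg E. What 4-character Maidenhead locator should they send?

Offset from 180°W / 90°S: lon 278.27°, lat 61.75°.
Field (20°×10°, letters A–R): lon ⌊278.27/20⌋ = 13 → N; lat ⌊61.75/10⌋ = 6 → G.
Square (2°×1°, digits 0–9): lon ⌊18.27/2⌋ = 9; lat ⌊1.75/1⌋ = 1.

NG91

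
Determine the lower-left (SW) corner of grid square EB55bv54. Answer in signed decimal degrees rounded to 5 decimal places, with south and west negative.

-74.10833, -89.87500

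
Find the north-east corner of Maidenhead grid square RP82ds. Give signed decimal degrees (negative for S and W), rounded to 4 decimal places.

62.7917, 176.3333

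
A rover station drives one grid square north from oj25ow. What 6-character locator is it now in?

OJ25ox

Latitude subsquare w = 22; +1 → 23 = x.
The longitude characters are unchanged.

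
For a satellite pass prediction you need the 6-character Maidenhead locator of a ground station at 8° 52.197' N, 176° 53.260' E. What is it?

RJ88ku

Add 180° to longitude and 90° to latitude: 356.8877, 98.8700.
Field: lon ⌊356.8877/20⌋ = 17 → R; lat ⌊98.8700/10⌋ = 9 → J.
Square: lon ⌊16.8877/2⌋ = 8; lat ⌊8.8700/1⌋ = 8.
Subsquare: lon ⌊0.8877/0.0833333⌋ = 10 → k; lat ⌊0.8700/0.0416667⌋ = 20 → u.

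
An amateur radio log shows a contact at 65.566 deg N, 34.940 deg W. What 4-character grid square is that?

HP25

Add 180° to longitude and 90° to latitude: 145.06, 155.57.
Field (20°×10°, letters A–R): lon ⌊145.06/20⌋ = 7 → H; lat ⌊155.57/10⌋ = 15 → P.
Square (2°×1°, digits 0–9): lon ⌊5.06/2⌋ = 2; lat ⌊5.57/1⌋ = 5.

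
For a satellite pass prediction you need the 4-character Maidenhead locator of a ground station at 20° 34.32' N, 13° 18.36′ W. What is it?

Shift to the Maidenhead origin (180°W, 90°S): lon 166.69, lat 110.57.
Field: 166.69/20 → 8 → I, 110.57/10 → 11 → L; chars IL.
Square: 6.69/2 → 3, 0.57/1 → 0; chars 30.

IL30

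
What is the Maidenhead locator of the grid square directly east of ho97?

Longitude square 9; +1 → 10, wraps to 0, carry into field.
Longitude field H = 7; +1 → 8 = I.
The latitude characters are unchanged.

IO07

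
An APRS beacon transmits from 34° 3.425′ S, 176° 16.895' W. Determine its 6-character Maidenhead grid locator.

AF15uw

Add 180° to longitude and 90° to latitude: 3.7184, 55.9429.
Field: lon ⌊3.7184/20⌋ = 0 → A; lat ⌊55.9429/10⌋ = 5 → F.
Square: lon ⌊3.7184/2⌋ = 1; lat ⌊5.9429/1⌋ = 5.
Subsquare: lon ⌊1.7184/0.0833333⌋ = 20 → u; lat ⌊0.9429/0.0416667⌋ = 22 → w.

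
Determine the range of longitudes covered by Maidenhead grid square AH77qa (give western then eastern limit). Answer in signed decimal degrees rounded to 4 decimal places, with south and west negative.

-164.6667, -164.5833

Field A=0, H=7: +0·20° lon, +7·10° lat → SW at lon -180°, lat -20°.
Square 7, 7: +7·2° lon, +7·1° lat → SW at lon -166°, lat -13°.
Subsquare q=16, a=0: +16·0.0833333° lon, +0·0.0416667° lat → SW at lon -164.667°, lat -13°.
Cell spans 0.0833333° lon × 0.0416667° lat.
west -164.6667, east -164.5833.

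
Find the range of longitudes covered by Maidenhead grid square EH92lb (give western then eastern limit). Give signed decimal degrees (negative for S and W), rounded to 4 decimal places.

-81.0833, -81.0000

Field E=4, H=7: +4·20° lon, +7·10° lat → SW at lon -100°, lat -20°.
Square 9, 2: +9·2° lon, +2·1° lat → SW at lon -82°, lat -18°.
Subsquare l=11, b=1: +11·0.0833333° lon, +1·0.0416667° lat → SW at lon -81.0833°, lat -17.9583°.
Cell spans 0.0833333° lon × 0.0416667° lat.
west -81.0833, east -81.0000.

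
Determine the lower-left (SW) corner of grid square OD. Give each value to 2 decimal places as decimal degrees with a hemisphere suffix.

60.00° S, 100.00° E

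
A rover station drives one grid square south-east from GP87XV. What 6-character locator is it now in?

Longitude subsquare x = 23; +1 → 24, wraps to 0 = a, carry into square.
Longitude square 8; +1 → 9.
Latitude subsquare v = 21; −1 → 20 = u.

GP97au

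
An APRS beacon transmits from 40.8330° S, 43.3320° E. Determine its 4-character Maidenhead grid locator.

Shift to the Maidenhead origin (180°W, 90°S): lon 223.33, lat 49.17.
Field (20°×10°, letters A–R): lon ⌊223.33/20⌋ = 11 → L; lat ⌊49.17/10⌋ = 4 → E.
Square (2°×1°, digits 0–9): lon ⌊3.33/2⌋ = 1; lat ⌊9.17/1⌋ = 9.

LE19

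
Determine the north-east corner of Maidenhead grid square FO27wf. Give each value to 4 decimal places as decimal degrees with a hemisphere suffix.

Field F=5, O=14: +5·20° lon, +14·10° lat → SW at lon -80°, lat 50°.
Square 2, 7: +2·2° lon, +7·1° lat → SW at lon -76°, lat 57°.
Subsquare w=22, f=5: +22·0.0833333° lon, +5·0.0416667° lat → SW at lon -74.1667°, lat 57.2083°.
Cell spans 0.0833333° lon × 0.0416667° lat. NE corner is SW corner plus one full cell.
latitude 57.2500° N, longitude 74.0833° W.

57.2500° N, 74.0833° W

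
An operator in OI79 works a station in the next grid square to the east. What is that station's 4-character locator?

Longitude square 7; +1 → 8.
The latitude characters are unchanged.

OI89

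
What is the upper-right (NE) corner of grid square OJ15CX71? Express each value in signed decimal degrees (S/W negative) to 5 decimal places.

5.96667, 102.23333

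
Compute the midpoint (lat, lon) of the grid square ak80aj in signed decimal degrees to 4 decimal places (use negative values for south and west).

10.3958, -163.9583

Field A=0, K=10: +0·20° lon, +10·10° lat → SW at lon -180°, lat 10°.
Square 8, 0: +8·2° lon, +0·1° lat → SW at lon -164°, lat 10°.
Subsquare a=0, j=9: +0·0.0833333° lon, +9·0.0416667° lat → SW at lon -164°, lat 10.375°.
Cell spans 0.0833333° lon × 0.0416667° lat. Centre is SW corner plus half of each.
latitude 10.3958, longitude -163.9583.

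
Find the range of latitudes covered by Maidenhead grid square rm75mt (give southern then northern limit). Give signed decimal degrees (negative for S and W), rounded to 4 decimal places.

35.7917, 35.8333

Field R=17, M=12: +17·20° lon, +12·10° lat → SW at lon 160°, lat 30°.
Square 7, 5: +7·2° lon, +5·1° lat → SW at lon 174°, lat 35°.
Subsquare m=12, t=19: +12·0.0833333° lon, +19·0.0416667° lat → SW at lon 175°, lat 35.7917°.
Cell spans 0.0833333° lon × 0.0416667° lat.
south 35.7917, north 35.8333.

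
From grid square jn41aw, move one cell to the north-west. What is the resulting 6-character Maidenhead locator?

JN31xx

Longitude subsquare a = 0; −1 → -1, wraps to 23 = x, carry into square.
Longitude square 4; −1 → 3.
Latitude subsquare w = 22; +1 → 23 = x.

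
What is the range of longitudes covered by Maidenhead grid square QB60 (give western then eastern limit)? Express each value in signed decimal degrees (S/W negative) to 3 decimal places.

Field Q=16, B=1: +16·20° lon, +1·10° lat → SW at lon 140°, lat -80°.
Square 6, 0: +6·2° lon, +0·1° lat → SW at lon 152°, lat -80°.
Cell spans 2° lon × 1° lat.
west 152.000, east 154.000.

152.000, 154.000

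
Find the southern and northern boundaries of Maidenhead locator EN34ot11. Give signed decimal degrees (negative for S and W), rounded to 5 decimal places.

44.79583, 44.80000

Field E=4, N=13: +4·20° lon, +13·10° lat → SW at lon -100°, lat 40°.
Square 3, 4: +3·2° lon, +4·1° lat → SW at lon -94°, lat 44°.
Subsquare o=14, t=19: +14·0.0833333° lon, +19·0.0416667° lat → SW at lon -92.8333°, lat 44.7917°.
Extended square 1, 1: +1·0.00833333° lon, +1·0.00416667° lat → SW at lon -92.825°, lat 44.7958°.
Cell spans 0.00833333° lon × 0.00416667° lat.
south 44.79583, north 44.80000.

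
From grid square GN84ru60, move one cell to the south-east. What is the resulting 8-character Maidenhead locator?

GN84rt79

Longitude extended square 6; +1 → 7.
Latitude extended square 0; −1 → -1, wraps to 9, carry into subsquare.
Latitude subsquare u = 20; −1 → 19 = t.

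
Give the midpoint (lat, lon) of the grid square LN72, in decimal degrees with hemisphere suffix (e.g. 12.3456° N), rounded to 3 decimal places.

Field L=11, N=13: +11·20° lon, +13·10° lat → SW at lon 40°, lat 40°.
Square 7, 2: +7·2° lon, +2·1° lat → SW at lon 54°, lat 42°.
Cell spans 2° lon × 1° lat. Centre is SW corner plus half of each.
latitude 42.500° N, longitude 55.000° E.

42.500° N, 55.000° E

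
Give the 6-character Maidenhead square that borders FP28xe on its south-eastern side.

Longitude subsquare x = 23; +1 → 24, wraps to 0 = a, carry into square.
Longitude square 2; +1 → 3.
Latitude subsquare e = 4; −1 → 3 = d.

FP38ad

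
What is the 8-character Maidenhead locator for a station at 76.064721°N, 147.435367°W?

Add 180° to longitude and 90° to latitude: 32.56463, 166.06472.
Field: lon ⌊32.56463/20⌋ = 1 → B; lat ⌊166.06472/10⌋ = 16 → Q.
Square: lon ⌊12.56463/2⌋ = 6; lat ⌊6.06472/1⌋ = 6.
Subsquare: lon ⌊0.56463/0.0833333⌋ = 6 → g; lat ⌊0.06472/0.0416667⌋ = 1 → b.
Extended square: lon ⌊0.06463/0.00833333⌋ = 7; lat ⌊0.02305/0.00416667⌋ = 5.

BQ66gb75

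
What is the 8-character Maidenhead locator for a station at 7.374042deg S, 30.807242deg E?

Offset from 180°W / 90°S: lon 210.80724°, lat 82.62596°.
Field (20°×10°, letters A–R): 210.80724/20 → 10 → K, 82.62596/10 → 8 → I; chars KI.
Square (2°×1°, digits 0–9): 10.80724/2 → 5, 2.62596/1 → 2; chars 52.
Subsquare (5′×2.5′, letters a–x): 0.80724/0.0833333 → 9 → j, 0.62596/0.0416667 → 15 → p; chars jp.
Extended square (30″×15″, digits 0–9): 0.05724/0.00833333 → 6, 0.00096/0.00416667 → 0; chars 60.

KI52jp60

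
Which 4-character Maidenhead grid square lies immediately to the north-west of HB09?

Longitude square 0; −1 → -1, wraps to 9, carry into field.
Longitude field H = 7; −1 → 6 = G.
Latitude square 9; +1 → 10, wraps to 0, carry into field.
Latitude field B = 1; +1 → 2 = C.

GC90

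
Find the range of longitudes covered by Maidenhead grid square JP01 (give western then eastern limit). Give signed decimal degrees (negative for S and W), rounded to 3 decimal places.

Field J=9, P=15: +9·20° lon, +15·10° lat → SW at lon 0°, lat 60°.
Square 0, 1: +0·2° lon, +1·1° lat → SW at lon 0°, lat 61°.
Cell spans 2° lon × 1° lat.
west 0.000, east 2.000.

0.000, 2.000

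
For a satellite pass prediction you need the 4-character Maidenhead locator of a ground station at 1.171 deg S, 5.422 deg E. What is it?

Add 180° to longitude and 90° to latitude: 185.42, 88.83.
Field (20°×10°, letters A–R): 185.42/20 → 9 → J, 88.83/10 → 8 → I; chars JI.
Square (2°×1°, digits 0–9): 5.42/2 → 2, 8.83/1 → 8; chars 28.

JI28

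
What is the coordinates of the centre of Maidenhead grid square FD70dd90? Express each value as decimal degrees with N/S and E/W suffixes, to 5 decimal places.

Field F=5, D=3: +5·20° lon, +3·10° lat → SW at lon -80°, lat -60°.
Square 7, 0: +7·2° lon, +0·1° lat → SW at lon -66°, lat -60°.
Subsquare d=3, d=3: +3·0.0833333° lon, +3·0.0416667° lat → SW at lon -65.75°, lat -59.875°.
Extended square 9, 0: +9·0.00833333° lon, +0·0.00416667° lat → SW at lon -65.675°, lat -59.875°.
Cell spans 0.00833333° lon × 0.00416667° lat. Centre is SW corner plus half of each.
latitude 59.87292° S, longitude 65.67083° W.

59.87292° S, 65.67083° W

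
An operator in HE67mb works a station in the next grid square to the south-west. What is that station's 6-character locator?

HE67la

Longitude subsquare m = 12; −1 → 11 = l.
Latitude subsquare b = 1; −1 → 0 = a.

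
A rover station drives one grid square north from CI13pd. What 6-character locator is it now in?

Latitude subsquare d = 3; +1 → 4 = e.
The longitude characters are unchanged.

CI13pe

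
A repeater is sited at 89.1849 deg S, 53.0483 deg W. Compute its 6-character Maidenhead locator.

Shift to the Maidenhead origin (180°W, 90°S): lon 126.9517, lat 0.8151.
Field: lon ⌊126.9517/20⌋ = 6 → G; lat ⌊0.8151/10⌋ = 0 → A.
Square: lon ⌊6.9517/2⌋ = 3; lat ⌊0.8151/1⌋ = 0.
Subsquare: lon ⌊0.9517/0.0833333⌋ = 11 → l; lat ⌊0.8151/0.0416667⌋ = 19 → t.

GA30lt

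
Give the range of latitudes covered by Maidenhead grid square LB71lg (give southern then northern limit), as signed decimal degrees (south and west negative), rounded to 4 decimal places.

-78.7500, -78.7083

Field L=11, B=1: +11·20° lon, +1·10° lat → SW at lon 40°, lat -80°.
Square 7, 1: +7·2° lon, +1·1° lat → SW at lon 54°, lat -79°.
Subsquare l=11, g=6: +11·0.0833333° lon, +6·0.0416667° lat → SW at lon 54.9167°, lat -78.75°.
Cell spans 0.0833333° lon × 0.0416667° lat.
south -78.7500, north -78.7083.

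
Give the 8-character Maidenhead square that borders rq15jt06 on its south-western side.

Longitude extended square 0; −1 → -1, wraps to 9, carry into subsquare.
Longitude subsquare j = 9; −1 → 8 = i.
Latitude extended square 6; −1 → 5.

RQ15it95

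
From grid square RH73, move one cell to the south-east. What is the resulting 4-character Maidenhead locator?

RH82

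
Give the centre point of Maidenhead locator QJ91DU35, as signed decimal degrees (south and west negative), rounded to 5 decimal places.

Field Q=16, J=9: +16·20° lon, +9·10° lat → SW at lon 140°, lat 0°.
Square 9, 1: +9·2° lon, +1·1° lat → SW at lon 158°, lat 1°.
Subsquare d=3, u=20: +3·0.0833333° lon, +20·0.0416667° lat → SW at lon 158.25°, lat 1.83333°.
Extended square 3, 5: +3·0.00833333° lon, +5·0.00416667° lat → SW at lon 158.275°, lat 1.85417°.
Cell spans 0.00833333° lon × 0.00416667° lat. Centre is SW corner plus half of each.
latitude 1.85625, longitude 158.27917.

1.85625, 158.27917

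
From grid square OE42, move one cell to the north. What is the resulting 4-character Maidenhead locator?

Latitude square 2; +1 → 3.
The longitude characters are unchanged.

OE43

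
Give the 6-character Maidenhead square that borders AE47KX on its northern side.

AE48ka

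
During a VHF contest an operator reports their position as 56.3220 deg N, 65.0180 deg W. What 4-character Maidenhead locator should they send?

Offset from 180°W / 90°S: lon 114.98°, lat 146.32°.
Field: 114.98/20 → 5 → F, 146.32/10 → 14 → O; chars FO.
Square: 14.98/2 → 7, 6.32/1 → 6; chars 76.

FO76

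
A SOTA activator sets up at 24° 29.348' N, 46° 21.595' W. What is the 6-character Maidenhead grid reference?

GL64tl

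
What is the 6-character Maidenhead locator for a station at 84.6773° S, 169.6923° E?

RA45uh

Offset from 180°W / 90°S: lon 349.6923°, lat 5.3227°.
Field: lon ⌊349.6923/20⌋ = 17 → R; lat ⌊5.3227/10⌋ = 0 → A.
Square: lon ⌊9.6923/2⌋ = 4; lat ⌊5.3227/1⌋ = 5.
Subsquare: lon ⌊1.6923/0.0833333⌋ = 20 → u; lat ⌊0.3227/0.0416667⌋ = 7 → h.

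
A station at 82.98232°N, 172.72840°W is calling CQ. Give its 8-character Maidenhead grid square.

AR32px25

Offset from 180°W / 90°S: lon 7.27160°, lat 172.98232°.
Field: 7.27160/20 → 0 → A, 172.98232/10 → 17 → R; chars AR.
Square: 7.27160/2 → 3, 2.98232/1 → 2; chars 32.
Subsquare: 1.27160/0.0833333 → 15 → p, 0.98232/0.0416667 → 23 → x; chars px.
Extended square: 0.02160/0.00833333 → 2, 0.02399/0.00416667 → 5; chars 25.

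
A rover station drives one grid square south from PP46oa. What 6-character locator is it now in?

PP45ox

Latitude subsquare a = 0; −1 → -1, wraps to 23 = x, carry into square.
Latitude square 6; −1 → 5.
The longitude characters are unchanged.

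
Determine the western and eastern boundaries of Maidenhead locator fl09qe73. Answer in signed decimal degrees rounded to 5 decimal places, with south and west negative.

Field F=5, L=11: +5·20° lon, +11·10° lat → SW at lon -80°, lat 20°.
Square 0, 9: +0·2° lon, +9·1° lat → SW at lon -80°, lat 29°.
Subsquare q=16, e=4: +16·0.0833333° lon, +4·0.0416667° lat → SW at lon -78.6667°, lat 29.1667°.
Extended square 7, 3: +7·0.00833333° lon, +3·0.00416667° lat → SW at lon -78.6083°, lat 29.1792°.
Cell spans 0.00833333° lon × 0.00416667° lat.
west -78.60833, east -78.60000.

-78.60833, -78.60000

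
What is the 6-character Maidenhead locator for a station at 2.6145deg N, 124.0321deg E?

Offset from 180°W / 90°S: lon 304.0321°, lat 92.6145°.
Field: lon ⌊304.0321/20⌋ = 15 → P; lat ⌊92.6145/10⌋ = 9 → J.
Square: lon ⌊4.0321/2⌋ = 2; lat ⌊2.6145/1⌋ = 2.
Subsquare: lon ⌊0.0321/0.0833333⌋ = 0 → a; lat ⌊0.6145/0.0416667⌋ = 14 → o.

PJ22ao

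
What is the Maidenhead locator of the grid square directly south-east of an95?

BN04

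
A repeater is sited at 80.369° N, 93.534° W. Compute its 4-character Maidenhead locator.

Offset from 180°W / 90°S: lon 86.47°, lat 170.37°.
Field: lon ⌊86.47/20⌋ = 4 → E; lat ⌊170.37/10⌋ = 17 → R.
Square: lon ⌊6.47/2⌋ = 3; lat ⌊0.37/1⌋ = 0.

ER30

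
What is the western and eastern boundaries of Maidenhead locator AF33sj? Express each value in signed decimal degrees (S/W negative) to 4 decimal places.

Field A=0, F=5: +0·20° lon, +5·10° lat → SW at lon -180°, lat -40°.
Square 3, 3: +3·2° lon, +3·1° lat → SW at lon -174°, lat -37°.
Subsquare s=18, j=9: +18·0.0833333° lon, +9·0.0416667° lat → SW at lon -172.5°, lat -36.625°.
Cell spans 0.0833333° lon × 0.0416667° lat.
west -172.5000, east -172.4167.

-172.5000, -172.4167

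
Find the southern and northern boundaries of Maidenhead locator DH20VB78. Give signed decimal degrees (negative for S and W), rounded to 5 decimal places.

-19.92500, -19.92083

Field D=3, H=7: +3·20° lon, +7·10° lat → SW at lon -120°, lat -20°.
Square 2, 0: +2·2° lon, +0·1° lat → SW at lon -116°, lat -20°.
Subsquare v=21, b=1: +21·0.0833333° lon, +1·0.0416667° lat → SW at lon -114.25°, lat -19.9583°.
Extended square 7, 8: +7·0.00833333° lon, +8·0.00416667° lat → SW at lon -114.192°, lat -19.925°.
Cell spans 0.00833333° lon × 0.00416667° lat.
south -19.92500, north -19.92083.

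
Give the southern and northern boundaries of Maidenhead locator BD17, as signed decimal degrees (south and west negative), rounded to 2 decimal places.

Field B=1, D=3: +1·20° lon, +3·10° lat → SW at lon -160°, lat -60°.
Square 1, 7: +1·2° lon, +7·1° lat → SW at lon -158°, lat -53°.
Cell spans 2° lon × 1° lat.
south -53.00, north -52.00.

-53.00, -52.00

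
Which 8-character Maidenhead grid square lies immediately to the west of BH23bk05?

Longitude extended square 0; −1 → -1, wraps to 9, carry into subsquare.
Longitude subsquare b = 1; −1 → 0 = a.
The latitude characters are unchanged.

BH23ak95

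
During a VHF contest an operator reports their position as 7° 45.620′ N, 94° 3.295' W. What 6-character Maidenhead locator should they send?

Offset from 180°W / 90°S: lon 85.9451°, lat 97.7603°.
Field (20°×10°, letters A–R): lon ⌊85.9451/20⌋ = 4 → E; lat ⌊97.7603/10⌋ = 9 → J.
Square (2°×1°, digits 0–9): lon ⌊5.9451/2⌋ = 2; lat ⌊7.7603/1⌋ = 7.
Subsquare (5′×2.5′, letters a–x): lon ⌊1.9451/0.0833333⌋ = 23 → x; lat ⌊0.7603/0.0416667⌋ = 18 → s.

EJ27xs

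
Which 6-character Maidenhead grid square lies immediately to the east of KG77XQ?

KG87aq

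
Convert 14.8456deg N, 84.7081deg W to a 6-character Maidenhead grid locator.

EK74pu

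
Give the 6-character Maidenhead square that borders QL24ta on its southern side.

QL23tx

Latitude subsquare a = 0; −1 → -1, wraps to 23 = x, carry into square.
Latitude square 4; −1 → 3.
The longitude characters are unchanged.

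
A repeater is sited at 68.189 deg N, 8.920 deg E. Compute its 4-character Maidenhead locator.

JP48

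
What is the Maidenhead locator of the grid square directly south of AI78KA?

Latitude subsquare a = 0; −1 → -1, wraps to 23 = x, carry into square.
Latitude square 8; −1 → 7.
The longitude characters are unchanged.

AI77kx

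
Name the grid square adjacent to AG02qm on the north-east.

AG02rn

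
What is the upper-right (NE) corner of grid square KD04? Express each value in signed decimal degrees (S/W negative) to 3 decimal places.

-55.000, 22.000

Field K=10, D=3: +10·20° lon, +3·10° lat → SW at lon 20°, lat -60°.
Square 0, 4: +0·2° lon, +4·1° lat → SW at lon 20°, lat -56°.
Cell spans 2° lon × 1° lat. NE corner is SW corner plus one full cell.
latitude -55.000, longitude 22.000.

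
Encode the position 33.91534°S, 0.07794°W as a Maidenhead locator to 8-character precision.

Add 180° to longitude and 90° to latitude: 179.92206, 56.08466.
Field: 179.92206/20 → 8 → I, 56.08466/10 → 5 → F; chars IF.
Square: 19.92206/2 → 9, 6.08466/1 → 6; chars 96.
Subsquare: 1.92206/0.0833333 → 23 → x, 0.08466/0.0416667 → 2 → c; chars xc.
Extended square: 0.00539/0.00833333 → 0, 0.00133/0.00416667 → 0; chars 00.

IF96xc00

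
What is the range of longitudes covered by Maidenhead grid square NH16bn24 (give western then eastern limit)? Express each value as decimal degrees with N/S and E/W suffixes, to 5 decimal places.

82.10000° E, 82.10833° E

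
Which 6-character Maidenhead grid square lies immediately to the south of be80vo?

Latitude subsquare o = 14; −1 → 13 = n.
The longitude characters are unchanged.

BE80vn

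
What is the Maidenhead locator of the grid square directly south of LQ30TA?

Latitude subsquare a = 0; −1 → -1, wraps to 23 = x, carry into square.
Latitude square 0; −1 → -1, wraps to 9, carry into field.
Latitude field Q = 16; −1 → 15 = P.
The longitude characters are unchanged.

LP39tx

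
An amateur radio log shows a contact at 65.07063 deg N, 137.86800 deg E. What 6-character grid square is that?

PP85wb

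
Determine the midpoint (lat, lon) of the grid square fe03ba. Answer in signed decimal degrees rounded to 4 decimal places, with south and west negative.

Field F=5, E=4: +5·20° lon, +4·10° lat → SW at lon -80°, lat -50°.
Square 0, 3: +0·2° lon, +3·1° lat → SW at lon -80°, lat -47°.
Subsquare b=1, a=0: +1·0.0833333° lon, +0·0.0416667° lat → SW at lon -79.9167°, lat -47°.
Cell spans 0.0833333° lon × 0.0416667° lat. Centre is SW corner plus half of each.
latitude -46.9792, longitude -79.8750.

-46.9792, -79.8750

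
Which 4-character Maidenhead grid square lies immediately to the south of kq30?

KP39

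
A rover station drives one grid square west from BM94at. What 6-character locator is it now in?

Longitude subsquare a = 0; −1 → -1, wraps to 23 = x, carry into square.
Longitude square 9; −1 → 8.
The latitude characters are unchanged.

BM84xt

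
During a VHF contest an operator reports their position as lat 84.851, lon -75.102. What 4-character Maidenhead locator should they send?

FR24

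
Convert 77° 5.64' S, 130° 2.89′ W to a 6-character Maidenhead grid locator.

CB42xv

Shift to the Maidenhead origin (180°W, 90°S): lon 49.9518, lat 12.9060.
Field: lon ⌊49.9518/20⌋ = 2 → C; lat ⌊12.9060/10⌋ = 1 → B.
Square: lon ⌊9.9518/2⌋ = 4; lat ⌊2.9060/1⌋ = 2.
Subsquare: lon ⌊1.9518/0.0833333⌋ = 23 → x; lat ⌊0.9060/0.0416667⌋ = 21 → v.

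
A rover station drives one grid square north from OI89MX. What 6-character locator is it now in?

OJ80ma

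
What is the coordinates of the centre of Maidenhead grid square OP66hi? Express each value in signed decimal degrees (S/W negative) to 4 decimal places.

66.3542, 112.6250

Field O=14, P=15: +14·20° lon, +15·10° lat → SW at lon 100°, lat 60°.
Square 6, 6: +6·2° lon, +6·1° lat → SW at lon 112°, lat 66°.
Subsquare h=7, i=8: +7·0.0833333° lon, +8·0.0416667° lat → SW at lon 112.583°, lat 66.3333°.
Cell spans 0.0833333° lon × 0.0416667° lat. Centre is SW corner plus half of each.
latitude 66.3542, longitude 112.6250.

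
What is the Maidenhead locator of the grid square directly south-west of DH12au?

DH02xt

Longitude subsquare a = 0; −1 → -1, wraps to 23 = x, carry into square.
Longitude square 1; −1 → 0.
Latitude subsquare u = 20; −1 → 19 = t.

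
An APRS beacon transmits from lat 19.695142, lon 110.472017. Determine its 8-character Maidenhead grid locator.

OK59fq66

Add 180° to longitude and 90° to latitude: 290.47202, 109.69514.
Field: 290.47202/20 → 14 → O, 109.69514/10 → 10 → K; chars OK.
Square: 10.47202/2 → 5, 9.69514/1 → 9; chars 59.
Subsquare: 0.47202/0.0833333 → 5 → f, 0.69514/0.0416667 → 16 → q; chars fq.
Extended square: 0.05535/0.00833333 → 6, 0.02848/0.00416667 → 6; chars 66.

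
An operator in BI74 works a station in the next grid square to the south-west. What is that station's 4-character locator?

Longitude square 7; −1 → 6.
Latitude square 4; −1 → 3.

BI63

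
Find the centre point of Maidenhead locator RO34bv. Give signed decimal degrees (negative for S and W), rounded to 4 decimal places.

54.8958, 166.1250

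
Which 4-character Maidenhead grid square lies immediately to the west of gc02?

FC92

Longitude square 0; −1 → -1, wraps to 9, carry into field.
Longitude field G = 6; −1 → 5 = F.
The latitude characters are unchanged.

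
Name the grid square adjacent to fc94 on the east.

GC04

Longitude square 9; +1 → 10, wraps to 0, carry into field.
Longitude field F = 5; +1 → 6 = G.
The latitude characters are unchanged.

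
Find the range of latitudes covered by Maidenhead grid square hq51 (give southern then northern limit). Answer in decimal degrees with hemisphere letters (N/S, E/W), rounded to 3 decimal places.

71.000° N, 72.000° N

Field H=7, Q=16: +7·20° lon, +16·10° lat → SW at lon -40°, lat 70°.
Square 5, 1: +5·2° lon, +1·1° lat → SW at lon -30°, lat 71°.
Cell spans 2° lon × 1° lat.
south 71.000° N, north 72.000° N.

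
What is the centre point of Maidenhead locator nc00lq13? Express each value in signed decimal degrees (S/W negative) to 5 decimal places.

Field N=13, C=2: +13·20° lon, +2·10° lat → SW at lon 80°, lat -70°.
Square 0, 0: +0·2° lon, +0·1° lat → SW at lon 80°, lat -70°.
Subsquare l=11, q=16: +11·0.0833333° lon, +16·0.0416667° lat → SW at lon 80.9167°, lat -69.3333°.
Extended square 1, 3: +1·0.00833333° lon, +3·0.00416667° lat → SW at lon 80.925°, lat -69.3208°.
Cell spans 0.00833333° lon × 0.00416667° lat. Centre is SW corner plus half of each.
latitude -69.31875, longitude 80.92917.

-69.31875, 80.92917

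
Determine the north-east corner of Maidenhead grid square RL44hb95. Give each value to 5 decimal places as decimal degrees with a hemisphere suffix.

24.06667° N, 168.66667° E

Field R=17, L=11: +17·20° lon, +11·10° lat → SW at lon 160°, lat 20°.
Square 4, 4: +4·2° lon, +4·1° lat → SW at lon 168°, lat 24°.
Subsquare h=7, b=1: +7·0.0833333° lon, +1·0.0416667° lat → SW at lon 168.583°, lat 24.0417°.
Extended square 9, 5: +9·0.00833333° lon, +5·0.00416667° lat → SW at lon 168.658°, lat 24.0625°.
Cell spans 0.00833333° lon × 0.00416667° lat. NE corner is SW corner plus one full cell.
latitude 24.06667° N, longitude 168.66667° E.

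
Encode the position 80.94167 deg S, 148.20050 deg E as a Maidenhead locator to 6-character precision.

QA49cb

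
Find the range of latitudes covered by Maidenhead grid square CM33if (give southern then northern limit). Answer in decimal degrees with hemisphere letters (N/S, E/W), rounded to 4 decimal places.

33.2083° N, 33.2500° N

Field C=2, M=12: +2·20° lon, +12·10° lat → SW at lon -140°, lat 30°.
Square 3, 3: +3·2° lon, +3·1° lat → SW at lon -134°, lat 33°.
Subsquare i=8, f=5: +8·0.0833333° lon, +5·0.0416667° lat → SW at lon -133.333°, lat 33.2083°.
Cell spans 0.0833333° lon × 0.0416667° lat.
south 33.2083° N, north 33.2500° N.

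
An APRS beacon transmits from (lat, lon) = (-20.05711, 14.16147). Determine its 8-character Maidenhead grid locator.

JG79bw96

Add 180° to longitude and 90° to latitude: 194.16147, 69.94289.
Field: lon ⌊194.16147/20⌋ = 9 → J; lat ⌊69.94289/10⌋ = 6 → G.
Square: lon ⌊14.16147/2⌋ = 7; lat ⌊9.94289/1⌋ = 9.
Subsquare: lon ⌊0.16147/0.0833333⌋ = 1 → b; lat ⌊0.94289/0.0416667⌋ = 22 → w.
Extended square: lon ⌊0.07814/0.00833333⌋ = 9; lat ⌊0.02622/0.00416667⌋ = 6.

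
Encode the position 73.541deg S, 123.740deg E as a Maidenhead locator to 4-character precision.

Offset from 180°W / 90°S: lon 303.74°, lat 16.46°.
Field: 303.74/20 → 15 → P, 16.46/10 → 1 → B; chars PB.
Square: 3.74/2 → 1, 6.46/1 → 6; chars 16.

PB16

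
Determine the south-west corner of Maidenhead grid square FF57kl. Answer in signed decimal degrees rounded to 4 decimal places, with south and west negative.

Field F=5, F=5: +5·20° lon, +5·10° lat → SW at lon -80°, lat -40°.
Square 5, 7: +5·2° lon, +7·1° lat → SW at lon -70°, lat -33°.
Subsquare k=10, l=11: +10·0.0833333° lon, +11·0.0416667° lat → SW at lon -69.1667°, lat -32.5417°.
latitude -32.5417, longitude -69.1667.

-32.5417, -69.1667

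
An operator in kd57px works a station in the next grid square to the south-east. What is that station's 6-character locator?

Longitude subsquare p = 15; +1 → 16 = q.
Latitude subsquare x = 23; −1 → 22 = w.

KD57qw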